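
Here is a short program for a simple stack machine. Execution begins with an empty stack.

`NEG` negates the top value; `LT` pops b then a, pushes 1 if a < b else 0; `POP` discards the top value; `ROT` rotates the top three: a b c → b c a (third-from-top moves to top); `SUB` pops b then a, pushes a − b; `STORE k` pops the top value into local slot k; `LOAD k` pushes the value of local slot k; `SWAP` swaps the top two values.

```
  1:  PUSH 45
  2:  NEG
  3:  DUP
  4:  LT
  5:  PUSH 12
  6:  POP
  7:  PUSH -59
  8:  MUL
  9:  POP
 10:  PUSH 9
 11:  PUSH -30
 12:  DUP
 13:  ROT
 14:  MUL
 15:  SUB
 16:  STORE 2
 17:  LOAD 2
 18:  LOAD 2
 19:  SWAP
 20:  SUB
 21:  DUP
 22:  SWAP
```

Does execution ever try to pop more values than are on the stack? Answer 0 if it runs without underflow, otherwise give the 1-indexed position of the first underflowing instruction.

PUSH 45  : [45]
NEG      : [-45]
DUP      : [-45, -45]
LT       : [0]
PUSH 12  : [0, 12]
POP      : [0]
PUSH -59 : [0, -59]
MUL      : [0]
POP      : []
PUSH 9   : [9]
PUSH -30 : [9, -30]
DUP      : [9, -30, -30]
ROT      : [-30, -30, 9]
MUL      : [-30, -270]
SUB      : [240]
STORE 2  : []
LOAD 2   : [240]
LOAD 2   : [240, 240]
SWAP     : [240, 240]
SUB      : [0]
DUP      : [0, 0]
SWAP     : [0, 0]

0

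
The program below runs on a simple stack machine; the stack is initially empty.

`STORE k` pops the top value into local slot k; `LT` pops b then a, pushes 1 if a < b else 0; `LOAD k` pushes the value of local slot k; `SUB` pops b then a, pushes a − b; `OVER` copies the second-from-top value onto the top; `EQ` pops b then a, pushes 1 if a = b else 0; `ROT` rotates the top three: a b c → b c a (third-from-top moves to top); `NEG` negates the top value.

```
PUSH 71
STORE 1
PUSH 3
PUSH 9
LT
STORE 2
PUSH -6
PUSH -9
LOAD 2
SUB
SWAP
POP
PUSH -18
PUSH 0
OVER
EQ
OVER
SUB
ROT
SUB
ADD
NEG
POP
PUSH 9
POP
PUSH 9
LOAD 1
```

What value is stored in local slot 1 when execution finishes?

71

PUSH 71   71
STORE 1   (empty)
PUSH 3    3
PUSH 9    3 9
LT        1
STORE 2   (empty)
PUSH -6   -6
PUSH -9   -6 -9
LOAD 2    -6 -9 1
SUB       -6 -10
SWAP      -10 -6
POP       -10
PUSH -18  -10 -18
PUSH 0    -10 -18 0
OVER      -10 -18 0 -18
EQ        -10 -18 0
OVER      -10 -18 0 -18
SUB       -10 -18 18
ROT       -18 18 -10
SUB       -18 28
ADD       10
NEG       -10
POP       (empty)
PUSH 9    9
POP       (empty)
PUSH 9    9
LOAD 1    9 71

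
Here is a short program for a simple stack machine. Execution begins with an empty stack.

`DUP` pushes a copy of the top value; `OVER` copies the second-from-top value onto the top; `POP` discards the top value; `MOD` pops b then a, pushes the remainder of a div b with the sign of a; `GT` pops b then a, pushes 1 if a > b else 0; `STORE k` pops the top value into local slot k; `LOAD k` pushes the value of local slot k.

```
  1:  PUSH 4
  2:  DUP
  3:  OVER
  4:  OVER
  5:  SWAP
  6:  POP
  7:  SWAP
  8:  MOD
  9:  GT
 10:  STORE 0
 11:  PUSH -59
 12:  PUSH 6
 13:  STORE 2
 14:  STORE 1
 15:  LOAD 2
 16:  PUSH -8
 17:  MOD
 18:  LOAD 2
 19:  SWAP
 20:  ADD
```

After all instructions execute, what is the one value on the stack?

PUSH 4    [4]
DUP       [4, 4]
OVER      [4, 4, 4]
OVER      [4, 4, 4, 4]
SWAP      [4, 4, 4, 4]
POP       [4, 4, 4]
SWAP      [4, 4, 4]
MOD       [4, 0]
GT        [1]
STORE 0   []
PUSH -59  [-59]
PUSH 6    [-59, 6]
STORE 2   [-59]
STORE 1   []
LOAD 2    [6]
PUSH -8   [6, -8]
MOD       [6]
LOAD 2    [6, 6]
SWAP      [6, 6]
ADD       [12]

12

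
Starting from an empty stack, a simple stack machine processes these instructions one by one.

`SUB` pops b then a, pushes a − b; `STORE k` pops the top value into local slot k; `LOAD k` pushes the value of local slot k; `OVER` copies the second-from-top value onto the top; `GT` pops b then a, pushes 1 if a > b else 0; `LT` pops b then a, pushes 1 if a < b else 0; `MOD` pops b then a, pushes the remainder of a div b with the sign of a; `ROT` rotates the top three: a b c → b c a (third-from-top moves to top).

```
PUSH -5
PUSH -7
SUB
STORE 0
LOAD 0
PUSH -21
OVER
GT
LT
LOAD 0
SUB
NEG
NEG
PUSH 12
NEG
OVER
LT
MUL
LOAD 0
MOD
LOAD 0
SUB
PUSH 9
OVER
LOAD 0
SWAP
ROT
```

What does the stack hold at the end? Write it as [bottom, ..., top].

PUSH -5  → [-5]
PUSH -7  → [-5, -7]
SUB      → [2]
STORE 0  → []
LOAD 0   → [2]
PUSH -21 → [2, -21]
OVER     → [2, -21, 2]
GT       → [2, 0]
LT       → [0]
LOAD 0   → [0, 2]
SUB      → [-2]
NEG      → [2]
NEG      → [-2]
PUSH 12  → [-2, 12]
NEG      → [-2, -12]
OVER     → [-2, -12, -2]
LT       → [-2, 1]
MUL      → [-2]
LOAD 0   → [-2, 2]
MOD      → [0]
LOAD 0   → [0, 2]
SUB      → [-2]
PUSH 9   → [-2, 9]
OVER     → [-2, 9, -2]
LOAD 0   → [-2, 9, -2, 2]
SWAP     → [-2, 9, 2, -2]
ROT      → [-2, 2, -2, 9]

[-2, 2, -2, 9]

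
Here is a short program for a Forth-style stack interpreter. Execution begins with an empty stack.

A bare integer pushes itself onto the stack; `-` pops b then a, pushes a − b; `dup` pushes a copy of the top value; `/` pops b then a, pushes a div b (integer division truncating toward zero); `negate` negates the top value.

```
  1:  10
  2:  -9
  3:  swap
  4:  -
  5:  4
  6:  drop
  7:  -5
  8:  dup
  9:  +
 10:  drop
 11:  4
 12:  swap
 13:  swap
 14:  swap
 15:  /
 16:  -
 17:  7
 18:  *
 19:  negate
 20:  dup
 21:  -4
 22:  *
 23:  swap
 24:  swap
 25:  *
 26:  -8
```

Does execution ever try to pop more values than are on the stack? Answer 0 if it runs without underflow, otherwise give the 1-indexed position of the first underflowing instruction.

10   → [10]
-9   → [10, -9]
swap → [-9, 10]
-    → [-19]
4    → [-19, 4]
drop → [-19]
-5   → [-19, -5]
dup  → [-19, -5, -5]
+    → [-19, -10]
drop → [-19]
4    → [-19, 4]
swap → [4, -19]
swap → [-19, 4]
swap → [4, -19]
/    → [0]
-  — needs 2 operands, stack has 1 → underflow

16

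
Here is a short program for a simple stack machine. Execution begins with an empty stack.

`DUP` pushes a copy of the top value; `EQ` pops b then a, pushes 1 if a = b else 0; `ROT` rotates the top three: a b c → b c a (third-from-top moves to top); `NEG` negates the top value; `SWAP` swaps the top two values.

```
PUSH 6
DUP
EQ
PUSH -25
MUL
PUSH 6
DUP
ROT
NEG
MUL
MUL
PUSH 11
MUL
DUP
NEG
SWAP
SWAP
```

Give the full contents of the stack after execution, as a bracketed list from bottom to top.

[9900, -9900]

PUSH 6   -> [6]
DUP      -> [6, 6]
EQ       -> [1]
PUSH -25 -> [1, -25]
MUL      -> [-25]
PUSH 6   -> [-25, 6]
DUP      -> [-25, 6, 6]
ROT      -> [6, 6, -25]
NEG      -> [6, 6, 25]
MUL      -> [6, 150]
MUL      -> [900]
PUSH 11  -> [900, 11]
MUL      -> [9900]
DUP      -> [9900, 9900]
NEG      -> [9900, -9900]
SWAP     -> [-9900, 9900]
SWAP     -> [9900, -9900]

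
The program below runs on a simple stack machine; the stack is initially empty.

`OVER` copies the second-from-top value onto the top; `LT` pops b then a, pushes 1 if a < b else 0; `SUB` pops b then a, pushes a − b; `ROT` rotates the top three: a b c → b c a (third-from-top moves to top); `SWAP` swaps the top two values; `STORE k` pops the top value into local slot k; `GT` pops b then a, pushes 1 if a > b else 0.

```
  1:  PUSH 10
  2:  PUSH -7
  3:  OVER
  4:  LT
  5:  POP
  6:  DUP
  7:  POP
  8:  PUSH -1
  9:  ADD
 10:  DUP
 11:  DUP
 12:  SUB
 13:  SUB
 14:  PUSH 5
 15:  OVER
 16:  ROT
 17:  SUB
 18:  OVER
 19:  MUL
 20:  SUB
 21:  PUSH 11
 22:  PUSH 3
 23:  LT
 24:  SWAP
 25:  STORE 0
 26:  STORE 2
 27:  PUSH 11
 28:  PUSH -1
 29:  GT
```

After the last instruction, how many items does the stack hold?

PUSH 10 → 10
PUSH -7 → 10 -7
OVER    → 10 -7 10
LT      → 10 1
POP     → 10
DUP     → 10 10
POP     → 10
PUSH -1 → 10 -1
ADD     → 9
DUP     → 9 9
DUP     → 9 9 9
SUB     → 9 0
SUB     → 9
PUSH 5  → 9 5
OVER    → 9 5 9
ROT     → 5 9 9
SUB     → 5 0
OVER    → 5 0 5
MUL     → 5 0
SUB     → 5
PUSH 11 → 5 11
PUSH 3  → 5 11 3
LT      → 5 0
SWAP    → 0 5
STORE 0 → 0
STORE 2 → (empty)
PUSH 11 → 11
PUSH -1 → 11 -1
GT      → 1

1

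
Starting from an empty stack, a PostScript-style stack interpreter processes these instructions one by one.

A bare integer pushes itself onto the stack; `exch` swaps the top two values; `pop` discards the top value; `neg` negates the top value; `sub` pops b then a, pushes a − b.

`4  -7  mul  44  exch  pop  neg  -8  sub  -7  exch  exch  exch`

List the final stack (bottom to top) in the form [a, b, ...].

[-7, -36]

4    -> [4]
-7   -> [4, -7]
mul  -> [-28]
44   -> [-28, 44]
exch -> [44, -28]
pop  -> [44]
neg  -> [-44]
-8   -> [-44, -8]
sub  -> [-36]
-7   -> [-36, -7]
exch -> [-7, -36]
exch -> [-36, -7]
exch -> [-7, -36]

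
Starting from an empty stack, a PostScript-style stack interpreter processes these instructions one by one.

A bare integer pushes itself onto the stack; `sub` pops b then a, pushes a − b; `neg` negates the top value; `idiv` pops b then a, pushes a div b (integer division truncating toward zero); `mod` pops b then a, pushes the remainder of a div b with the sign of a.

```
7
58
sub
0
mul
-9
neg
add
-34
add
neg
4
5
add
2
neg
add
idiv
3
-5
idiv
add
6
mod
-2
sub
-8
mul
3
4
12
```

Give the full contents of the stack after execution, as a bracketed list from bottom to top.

7    : [7]
58   : [7, 58]
sub  : [-51]
0    : [-51, 0]
mul  : [0]
-9   : [0, -9]
neg  : [0, 9]
add  : [9]
-34  : [9, -34]
add  : [-25]
neg  : [25]
4    : [25, 4]
5    : [25, 4, 5]
add  : [25, 9]
2    : [25, 9, 2]
neg  : [25, 9, -2]
add  : [25, 7]
idiv : [3]
3    : [3, 3]
-5   : [3, 3, -5]
idiv : [3, 0]
add  : [3]
6    : [3, 6]
mod  : [3]
-2   : [3, -2]
sub  : [5]
-8   : [5, -8]
mul  : [-40]
3    : [-40, 3]
4    : [-40, 3, 4]
12   : [-40, 3, 4, 12]

[-40, 3, 4, 12]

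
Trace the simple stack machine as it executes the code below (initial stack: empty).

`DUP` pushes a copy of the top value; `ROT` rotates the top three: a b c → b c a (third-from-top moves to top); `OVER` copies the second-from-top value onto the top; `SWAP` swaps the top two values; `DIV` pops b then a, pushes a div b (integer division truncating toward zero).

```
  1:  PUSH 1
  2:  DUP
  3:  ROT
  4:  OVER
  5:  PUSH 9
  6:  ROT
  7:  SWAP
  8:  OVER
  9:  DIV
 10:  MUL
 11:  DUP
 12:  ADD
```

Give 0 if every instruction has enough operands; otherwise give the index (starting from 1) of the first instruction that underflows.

PUSH 1  [1]
DUP     [1, 1]
ROT  — needs 3 operands, stack has 2 → underflow

3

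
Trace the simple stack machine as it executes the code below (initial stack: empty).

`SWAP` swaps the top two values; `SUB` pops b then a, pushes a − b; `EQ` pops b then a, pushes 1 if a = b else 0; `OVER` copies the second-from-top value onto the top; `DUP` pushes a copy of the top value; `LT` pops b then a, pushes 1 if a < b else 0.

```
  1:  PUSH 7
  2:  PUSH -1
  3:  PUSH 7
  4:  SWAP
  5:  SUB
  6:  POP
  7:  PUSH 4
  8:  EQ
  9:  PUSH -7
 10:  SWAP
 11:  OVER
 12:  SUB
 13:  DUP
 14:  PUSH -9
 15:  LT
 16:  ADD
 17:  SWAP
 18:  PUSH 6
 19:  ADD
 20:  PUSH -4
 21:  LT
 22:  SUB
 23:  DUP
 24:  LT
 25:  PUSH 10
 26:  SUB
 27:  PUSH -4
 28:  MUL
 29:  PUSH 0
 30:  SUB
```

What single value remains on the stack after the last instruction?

PUSH 7  : [7]
PUSH -1 : [7, -1]
PUSH 7  : [7, -1, 7]
SWAP    : [7, 7, -1]
SUB     : [7, 8]
POP     : [7]
PUSH 4  : [7, 4]
EQ      : [0]
PUSH -7 : [0, -7]
SWAP    : [-7, 0]
OVER    : [-7, 0, -7]
SUB     : [-7, 7]
DUP     : [-7, 7, 7]
PUSH -9 : [-7, 7, 7, -9]
LT      : [-7, 7, 0]
ADD     : [-7, 7]
SWAP    : [7, -7]
PUSH 6  : [7, -7, 6]
ADD     : [7, -1]
PUSH -4 : [7, -1, -4]
LT      : [7, 0]
SUB     : [7]
DUP     : [7, 7]
LT      : [0]
PUSH 10 : [0, 10]
SUB     : [-10]
PUSH -4 : [-10, -4]
MUL     : [40]
PUSH 0  : [40, 0]
SUB     : [40]

40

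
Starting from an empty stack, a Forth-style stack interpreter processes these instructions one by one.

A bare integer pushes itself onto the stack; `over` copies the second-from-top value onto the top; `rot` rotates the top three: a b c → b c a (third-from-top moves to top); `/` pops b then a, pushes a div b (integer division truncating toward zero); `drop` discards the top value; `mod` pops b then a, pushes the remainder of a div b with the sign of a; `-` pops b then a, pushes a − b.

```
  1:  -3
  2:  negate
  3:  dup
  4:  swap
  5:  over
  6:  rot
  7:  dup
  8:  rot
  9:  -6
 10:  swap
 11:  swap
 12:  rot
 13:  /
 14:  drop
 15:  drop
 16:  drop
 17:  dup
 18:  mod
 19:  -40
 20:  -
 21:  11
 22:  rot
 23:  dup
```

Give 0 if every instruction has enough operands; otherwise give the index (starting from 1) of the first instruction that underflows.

-3     → [-3]
negate → [3]
dup    → [3, 3]
swap   → [3, 3]
over   → [3, 3, 3]
rot    → [3, 3, 3]
dup    → [3, 3, 3, 3]
rot    → [3, 3, 3, 3]
-6     → [3, 3, 3, 3, -6]
swap   → [3, 3, 3, -6, 3]
swap   → [3, 3, 3, 3, -6]
rot    → [3, 3, 3, -6, 3]
/      → [3, 3, 3, -2]
drop   → [3, 3, 3]
drop   → [3, 3]
drop   → [3]
dup    → [3, 3]
mod    → [0]
-40    → [0, -40]
-      → [40]
11     → [40, 11]
rot  — needs 3 operands, stack has 2 → underflow

22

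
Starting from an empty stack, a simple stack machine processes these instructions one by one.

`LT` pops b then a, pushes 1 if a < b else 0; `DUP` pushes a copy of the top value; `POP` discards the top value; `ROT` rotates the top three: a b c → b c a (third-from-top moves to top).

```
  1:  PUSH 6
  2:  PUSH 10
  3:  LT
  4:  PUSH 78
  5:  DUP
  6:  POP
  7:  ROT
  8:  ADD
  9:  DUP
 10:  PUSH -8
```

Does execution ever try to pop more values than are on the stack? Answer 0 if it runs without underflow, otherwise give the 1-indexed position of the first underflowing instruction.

PUSH 6  : 6
PUSH 10 : 6 10
LT      : 1
PUSH 78 : 1 78
DUP     : 1 78 78
POP     : 1 78
ROT  — needs 3 operands, stack has 2 → underflow

7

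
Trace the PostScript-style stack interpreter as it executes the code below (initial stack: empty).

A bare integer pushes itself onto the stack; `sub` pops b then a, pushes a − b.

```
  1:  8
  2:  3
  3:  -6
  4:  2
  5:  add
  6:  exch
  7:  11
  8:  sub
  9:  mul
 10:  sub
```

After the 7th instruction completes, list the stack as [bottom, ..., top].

8    : 8
3    : 8 3
-6   : 8 3 -6
2    : 8 3 -6 2
add  : 8 3 -4
exch : 8 -4 3
11   : 8 -4 3 11

[8, -4, 3, 11]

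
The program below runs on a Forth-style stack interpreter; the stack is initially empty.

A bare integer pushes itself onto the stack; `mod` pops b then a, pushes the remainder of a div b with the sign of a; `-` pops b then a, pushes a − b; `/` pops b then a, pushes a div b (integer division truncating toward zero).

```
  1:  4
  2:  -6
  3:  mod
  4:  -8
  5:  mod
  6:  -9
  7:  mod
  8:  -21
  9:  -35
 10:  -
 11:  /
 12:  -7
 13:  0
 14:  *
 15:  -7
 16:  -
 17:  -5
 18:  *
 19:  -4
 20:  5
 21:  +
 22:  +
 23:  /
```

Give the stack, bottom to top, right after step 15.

[0, 0, -7]

4   -> 4
-6  -> 4 -6
mod -> 4
-8  -> 4 -8
mod -> 4
-9  -> 4 -9
mod -> 4
-21 -> 4 -21
-35 -> 4 -21 -35
-   -> 4 14
/   -> 0
-7  -> 0 -7
0   -> 0 -7 0
*   -> 0 0
-7  -> 0 0 -7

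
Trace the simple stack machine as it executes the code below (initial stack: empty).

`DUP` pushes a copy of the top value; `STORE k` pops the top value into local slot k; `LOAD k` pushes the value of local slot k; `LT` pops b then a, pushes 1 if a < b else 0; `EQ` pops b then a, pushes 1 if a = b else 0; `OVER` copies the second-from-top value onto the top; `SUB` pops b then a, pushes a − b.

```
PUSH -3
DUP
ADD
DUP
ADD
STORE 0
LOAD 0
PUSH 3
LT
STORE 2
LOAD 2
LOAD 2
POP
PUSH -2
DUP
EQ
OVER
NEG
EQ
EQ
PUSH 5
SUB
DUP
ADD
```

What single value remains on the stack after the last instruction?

-10

PUSH -3 : -3
DUP     : -3 -3
ADD     : -6
DUP     : -6 -6
ADD     : -12
STORE 0 : (empty)
LOAD 0  : -12
PUSH 3  : -12 3
LT      : 1
STORE 2 : (empty)
LOAD 2  : 1
LOAD 2  : 1 1
POP     : 1
PUSH -2 : 1 -2
DUP     : 1 -2 -2
EQ      : 1 1
OVER    : 1 1 1
NEG     : 1 1 -1
EQ      : 1 0
EQ      : 0
PUSH 5  : 0 5
SUB     : -5
DUP     : -5 -5
ADD     : -10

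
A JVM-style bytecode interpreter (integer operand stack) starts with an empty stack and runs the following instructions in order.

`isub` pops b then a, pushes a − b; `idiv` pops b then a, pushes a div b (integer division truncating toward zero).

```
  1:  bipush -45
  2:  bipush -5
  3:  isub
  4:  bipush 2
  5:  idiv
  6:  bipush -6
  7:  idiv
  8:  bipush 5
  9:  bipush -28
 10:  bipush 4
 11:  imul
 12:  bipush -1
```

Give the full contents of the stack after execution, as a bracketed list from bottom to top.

bipush -45 → -45
bipush -5  → -45 -5
isub       → -40
bipush 2   → -40 2
idiv       → -20
bipush -6  → -20 -6
idiv       → 3
bipush 5   → 3 5
bipush -28 → 3 5 -28
bipush 4   → 3 5 -28 4
imul       → 3 5 -112
bipush -1  → 3 5 -112 -1

[3, 5, -112, -1]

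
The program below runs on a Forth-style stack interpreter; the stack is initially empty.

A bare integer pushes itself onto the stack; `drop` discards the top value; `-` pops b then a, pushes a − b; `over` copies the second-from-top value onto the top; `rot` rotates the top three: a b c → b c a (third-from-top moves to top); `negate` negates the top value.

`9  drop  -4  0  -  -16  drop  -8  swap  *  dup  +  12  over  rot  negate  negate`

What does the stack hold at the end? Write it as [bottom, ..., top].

[12, 64, 64]

9       9
drop    (empty)
-4      -4
0       -4 0
-       -4
-16     -4 -16
drop    -4
-8      -4 -8
swap    -8 -4
*       32
dup     32 32
+       64
12      64 12
over    64 12 64
rot     12 64 64
negate  12 64 -64
negate  12 64 64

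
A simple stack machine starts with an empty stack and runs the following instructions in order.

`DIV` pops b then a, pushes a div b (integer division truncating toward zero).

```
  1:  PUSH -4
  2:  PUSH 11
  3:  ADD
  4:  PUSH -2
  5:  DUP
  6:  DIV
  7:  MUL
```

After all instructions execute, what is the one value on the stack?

PUSH -4 -> -4
PUSH 11 -> -4 11
ADD     -> 7
PUSH -2 -> 7 -2
DUP     -> 7 -2 -2
DIV     -> 7 1
MUL     -> 7

7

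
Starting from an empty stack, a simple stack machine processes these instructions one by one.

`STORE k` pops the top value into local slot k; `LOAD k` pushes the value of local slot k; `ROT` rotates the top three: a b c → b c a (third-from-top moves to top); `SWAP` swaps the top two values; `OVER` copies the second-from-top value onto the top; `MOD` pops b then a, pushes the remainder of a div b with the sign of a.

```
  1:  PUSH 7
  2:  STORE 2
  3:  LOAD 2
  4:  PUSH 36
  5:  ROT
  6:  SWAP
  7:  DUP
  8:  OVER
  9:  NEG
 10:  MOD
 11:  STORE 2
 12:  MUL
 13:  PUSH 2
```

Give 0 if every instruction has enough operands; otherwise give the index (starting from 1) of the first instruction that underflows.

PUSH 7   7
STORE 2  (empty)
LOAD 2   7
PUSH 36  7 36
ROT  — needs 3 operands, stack has 2 → underflow

5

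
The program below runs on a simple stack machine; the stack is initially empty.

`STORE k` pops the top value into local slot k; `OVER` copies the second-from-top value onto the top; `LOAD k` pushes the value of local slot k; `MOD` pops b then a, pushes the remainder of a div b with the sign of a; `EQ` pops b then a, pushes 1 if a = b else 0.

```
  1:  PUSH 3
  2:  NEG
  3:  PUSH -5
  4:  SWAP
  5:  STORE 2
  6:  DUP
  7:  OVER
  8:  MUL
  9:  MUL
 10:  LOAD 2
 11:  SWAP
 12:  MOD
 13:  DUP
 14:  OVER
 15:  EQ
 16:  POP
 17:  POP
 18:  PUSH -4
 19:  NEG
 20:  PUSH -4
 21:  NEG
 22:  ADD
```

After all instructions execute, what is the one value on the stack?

PUSH 3  → [3]
NEG     → [-3]
PUSH -5 → [-3, -5]
SWAP    → [-5, -3]
STORE 2 → [-5]
DUP     → [-5, -5]
OVER    → [-5, -5, -5]
MUL     → [-5, 25]
MUL     → [-125]
LOAD 2  → [-125, -3]
SWAP    → [-3, -125]
MOD     → [-3]
DUP     → [-3, -3]
OVER    → [-3, -3, -3]
EQ      → [-3, 1]
POP     → [-3]
POP     → []
PUSH -4 → [-4]
NEG     → [4]
PUSH -4 → [4, -4]
NEG     → [4, 4]
ADD     → [8]

8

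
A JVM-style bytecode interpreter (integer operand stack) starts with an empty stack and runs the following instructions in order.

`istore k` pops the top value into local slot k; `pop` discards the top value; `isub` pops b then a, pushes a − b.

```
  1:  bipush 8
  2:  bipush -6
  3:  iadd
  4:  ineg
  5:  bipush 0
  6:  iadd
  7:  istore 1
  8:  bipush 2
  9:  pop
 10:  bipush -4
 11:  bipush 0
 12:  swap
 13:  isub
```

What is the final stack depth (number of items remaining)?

bipush 8  -> [8]
bipush -6 -> [8, -6]
iadd      -> [2]
ineg      -> [-2]
bipush 0  -> [-2, 0]
iadd      -> [-2]
istore 1  -> []
bipush 2  -> [2]
pop       -> []
bipush -4 -> [-4]
bipush 0  -> [-4, 0]
swap      -> [0, -4]
isub      -> [4]

1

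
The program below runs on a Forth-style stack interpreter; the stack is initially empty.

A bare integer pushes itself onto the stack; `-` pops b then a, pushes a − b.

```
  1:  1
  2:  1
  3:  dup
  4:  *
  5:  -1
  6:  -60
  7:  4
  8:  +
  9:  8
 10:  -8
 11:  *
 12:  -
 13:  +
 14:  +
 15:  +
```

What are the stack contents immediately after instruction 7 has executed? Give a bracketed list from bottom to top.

[1, 1, -1, -60, 4]

1   : 1
1   : 1 1
dup : 1 1 1
*   : 1 1
-1  : 1 1 -1
-60 : 1 1 -1 -60
4   : 1 1 -1 -60 4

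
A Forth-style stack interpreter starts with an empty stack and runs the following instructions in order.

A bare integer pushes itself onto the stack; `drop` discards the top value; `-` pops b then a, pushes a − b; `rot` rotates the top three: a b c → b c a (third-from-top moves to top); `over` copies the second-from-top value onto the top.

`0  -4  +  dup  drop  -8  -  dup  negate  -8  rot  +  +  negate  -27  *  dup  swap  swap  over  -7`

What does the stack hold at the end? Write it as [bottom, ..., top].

[-216, -216, -216, -7]

0       0
-4      0 -4
+       -4
dup     -4 -4
drop    -4
-8      -4 -8
-       4
dup     4 4
negate  4 -4
-8      4 -4 -8
rot     -4 -8 4
+       -4 -4
+       -8
negate  8
-27     8 -27
*       -216
dup     -216 -216
swap    -216 -216
swap    -216 -216
over    -216 -216 -216
-7      -216 -216 -216 -7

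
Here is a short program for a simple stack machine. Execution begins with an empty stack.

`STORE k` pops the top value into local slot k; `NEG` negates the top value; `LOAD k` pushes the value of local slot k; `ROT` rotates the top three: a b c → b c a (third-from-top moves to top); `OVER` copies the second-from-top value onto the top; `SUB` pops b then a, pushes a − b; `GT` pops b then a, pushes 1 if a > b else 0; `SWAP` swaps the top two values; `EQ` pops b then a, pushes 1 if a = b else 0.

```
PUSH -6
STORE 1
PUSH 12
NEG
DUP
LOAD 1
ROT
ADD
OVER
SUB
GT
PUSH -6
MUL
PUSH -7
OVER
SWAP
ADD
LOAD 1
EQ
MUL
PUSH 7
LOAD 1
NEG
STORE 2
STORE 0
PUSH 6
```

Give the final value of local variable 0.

7

PUSH -6 → [-6]
STORE 1 → []
PUSH 12 → [12]
NEG     → [-12]
DUP     → [-12, -12]
LOAD 1  → [-12, -12, -6]
ROT     → [-12, -6, -12]
ADD     → [-12, -18]
OVER    → [-12, -18, -12]
SUB     → [-12, -6]
GT      → [0]
PUSH -6 → [0, -6]
MUL     → [0]
PUSH -7 → [0, -7]
OVER    → [0, -7, 0]
SWAP    → [0, 0, -7]
ADD     → [0, -7]
LOAD 1  → [0, -7, -6]
EQ      → [0, 0]
MUL     → [0]
PUSH 7  → [0, 7]
LOAD 1  → [0, 7, -6]
NEG     → [0, 7, 6]
STORE 2 → [0, 7]
STORE 0 → [0]
PUSH 6  → [0, 6]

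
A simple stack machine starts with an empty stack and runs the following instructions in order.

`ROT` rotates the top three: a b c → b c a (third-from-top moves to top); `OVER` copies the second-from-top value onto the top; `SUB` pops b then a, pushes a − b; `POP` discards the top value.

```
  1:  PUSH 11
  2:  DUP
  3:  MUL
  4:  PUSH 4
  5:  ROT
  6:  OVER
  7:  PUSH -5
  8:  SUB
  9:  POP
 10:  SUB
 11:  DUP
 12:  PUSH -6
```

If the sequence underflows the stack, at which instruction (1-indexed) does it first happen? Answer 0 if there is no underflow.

5

PUSH 11 -> [11]
DUP     -> [11, 11]
MUL     -> [121]
PUSH 4  -> [121, 4]
ROT  — needs 3 operands, stack has 2 → underflow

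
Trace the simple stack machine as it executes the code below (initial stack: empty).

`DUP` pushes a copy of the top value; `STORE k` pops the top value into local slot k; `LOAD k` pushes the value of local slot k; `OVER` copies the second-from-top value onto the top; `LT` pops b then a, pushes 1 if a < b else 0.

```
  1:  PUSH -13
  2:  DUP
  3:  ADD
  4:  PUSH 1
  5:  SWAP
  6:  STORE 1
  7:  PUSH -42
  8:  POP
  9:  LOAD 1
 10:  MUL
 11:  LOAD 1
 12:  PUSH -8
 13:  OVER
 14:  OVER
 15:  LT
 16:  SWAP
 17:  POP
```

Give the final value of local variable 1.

PUSH -13 : -13
DUP      : -13 -13
ADD      : -26
PUSH 1   : -26 1
SWAP     : 1 -26
STORE 1  : 1
PUSH -42 : 1 -42
POP      : 1
LOAD 1   : 1 -26
MUL      : -26
LOAD 1   : -26 -26
PUSH -8  : -26 -26 -8
OVER     : -26 -26 -8 -26
OVER     : -26 -26 -8 -26 -8
LT       : -26 -26 -8 1
SWAP     : -26 -26 1 -8
POP      : -26 -26 1

-26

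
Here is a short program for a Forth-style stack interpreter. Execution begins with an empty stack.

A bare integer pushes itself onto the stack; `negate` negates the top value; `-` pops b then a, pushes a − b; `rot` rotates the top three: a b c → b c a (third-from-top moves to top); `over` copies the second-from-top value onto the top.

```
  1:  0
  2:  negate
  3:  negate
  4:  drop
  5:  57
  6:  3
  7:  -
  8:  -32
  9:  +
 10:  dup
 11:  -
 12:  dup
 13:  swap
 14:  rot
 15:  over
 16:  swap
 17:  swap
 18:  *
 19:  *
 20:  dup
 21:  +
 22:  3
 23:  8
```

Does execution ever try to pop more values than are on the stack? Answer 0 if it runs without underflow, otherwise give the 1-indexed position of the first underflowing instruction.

0      -> 0
negate -> 0
negate -> 0
drop   -> (empty)
57     -> 57
3      -> 57 3
-      -> 54
-32    -> 54 -32
+      -> 22
dup    -> 22 22
-      -> 0
dup    -> 0 0
swap   -> 0 0
rot  — needs 3 operands, stack has 2 → underflow

14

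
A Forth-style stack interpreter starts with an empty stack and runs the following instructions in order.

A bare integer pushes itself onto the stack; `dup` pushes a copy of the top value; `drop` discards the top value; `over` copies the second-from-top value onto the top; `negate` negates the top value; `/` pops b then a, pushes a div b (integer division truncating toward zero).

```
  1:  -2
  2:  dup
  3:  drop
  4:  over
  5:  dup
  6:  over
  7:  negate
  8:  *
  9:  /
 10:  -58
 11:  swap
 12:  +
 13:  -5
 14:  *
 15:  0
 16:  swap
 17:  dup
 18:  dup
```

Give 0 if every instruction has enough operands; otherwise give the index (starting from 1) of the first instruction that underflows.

4

-2   -> -2
dup  -> -2 -2
drop -> -2
over  — needs 2 operands, stack has 1 → underflow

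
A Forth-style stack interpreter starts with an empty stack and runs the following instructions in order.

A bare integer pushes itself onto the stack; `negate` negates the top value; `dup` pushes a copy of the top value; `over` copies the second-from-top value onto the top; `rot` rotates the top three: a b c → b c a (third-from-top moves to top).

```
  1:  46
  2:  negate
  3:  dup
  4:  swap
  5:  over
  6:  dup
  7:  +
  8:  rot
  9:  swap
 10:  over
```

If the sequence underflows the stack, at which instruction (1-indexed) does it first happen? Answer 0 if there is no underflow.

46      46
negate  -46
dup     -46 -46
swap    -46 -46
over    -46 -46 -46
dup     -46 -46 -46 -46
+       -46 -46 -92
rot     -46 -92 -46
swap    -46 -46 -92
over    -46 -46 -92 -46

0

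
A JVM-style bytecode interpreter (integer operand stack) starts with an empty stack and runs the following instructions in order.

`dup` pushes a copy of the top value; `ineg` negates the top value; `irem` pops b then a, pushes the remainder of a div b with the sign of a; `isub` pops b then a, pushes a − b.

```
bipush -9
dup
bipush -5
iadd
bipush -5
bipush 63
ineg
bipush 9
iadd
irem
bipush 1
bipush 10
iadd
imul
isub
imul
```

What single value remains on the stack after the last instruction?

-369

bipush -9 → [-9]
dup       → [-9, -9]
bipush -5 → [-9, -9, -5]
iadd      → [-9, -14]
bipush -5 → [-9, -14, -5]
bipush 63 → [-9, -14, -5, 63]
ineg      → [-9, -14, -5, -63]
bipush 9  → [-9, -14, -5, -63, 9]
iadd      → [-9, -14, -5, -54]
irem      → [-9, -14, -5]
bipush 1  → [-9, -14, -5, 1]
bipush 10 → [-9, -14, -5, 1, 10]
iadd      → [-9, -14, -5, 11]
imul      → [-9, -14, -55]
isub      → [-9, 41]
imul      → [-369]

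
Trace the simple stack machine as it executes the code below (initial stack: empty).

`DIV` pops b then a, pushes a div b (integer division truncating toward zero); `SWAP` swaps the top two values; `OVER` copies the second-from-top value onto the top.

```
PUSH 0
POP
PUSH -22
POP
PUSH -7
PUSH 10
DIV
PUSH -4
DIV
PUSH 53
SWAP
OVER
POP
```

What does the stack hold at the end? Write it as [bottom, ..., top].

[53, 0]

PUSH 0   → [0]
POP      → []
PUSH -22 → [-22]
POP      → []
PUSH -7  → [-7]
PUSH 10  → [-7, 10]
DIV      → [0]
PUSH -4  → [0, -4]
DIV      → [0]
PUSH 53  → [0, 53]
SWAP     → [53, 0]
OVER     → [53, 0, 53]
POP      → [53, 0]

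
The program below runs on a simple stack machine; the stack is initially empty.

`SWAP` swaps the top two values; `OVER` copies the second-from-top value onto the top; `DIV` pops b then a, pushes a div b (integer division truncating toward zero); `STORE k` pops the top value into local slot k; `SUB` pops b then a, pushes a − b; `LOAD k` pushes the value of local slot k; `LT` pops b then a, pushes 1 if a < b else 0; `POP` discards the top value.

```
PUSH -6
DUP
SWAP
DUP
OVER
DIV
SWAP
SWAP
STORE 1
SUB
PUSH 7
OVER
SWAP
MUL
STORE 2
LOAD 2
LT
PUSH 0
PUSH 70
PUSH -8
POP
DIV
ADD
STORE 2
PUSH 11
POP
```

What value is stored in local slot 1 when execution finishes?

1

PUSH -6 -> [-6]
DUP     -> [-6, -6]
SWAP    -> [-6, -6]
DUP     -> [-6, -6, -6]
OVER    -> [-6, -6, -6, -6]
DIV     -> [-6, -6, 1]
SWAP    -> [-6, 1, -6]
SWAP    -> [-6, -6, 1]
STORE 1 -> [-6, -6]
SUB     -> [0]
PUSH 7  -> [0, 7]
OVER    -> [0, 7, 0]
SWAP    -> [0, 0, 7]
MUL     -> [0, 0]
STORE 2 -> [0]
LOAD 2  -> [0, 0]
LT      -> [0]
PUSH 0  -> [0, 0]
PUSH 70 -> [0, 0, 70]
PUSH -8 -> [0, 0, 70, -8]
POP     -> [0, 0, 70]
DIV     -> [0, 0]
ADD     -> [0]
STORE 2 -> []
PUSH 11 -> [11]
POP     -> []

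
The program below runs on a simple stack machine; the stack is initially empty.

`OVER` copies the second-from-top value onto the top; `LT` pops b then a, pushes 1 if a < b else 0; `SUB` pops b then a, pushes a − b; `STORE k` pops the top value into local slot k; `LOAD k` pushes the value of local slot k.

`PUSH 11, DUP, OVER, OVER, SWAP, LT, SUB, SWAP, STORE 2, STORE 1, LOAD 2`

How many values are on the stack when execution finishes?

1

PUSH 11 → [11]
DUP     → [11, 11]
OVER    → [11, 11, 11]
OVER    → [11, 11, 11, 11]
SWAP    → [11, 11, 11, 11]
LT      → [11, 11, 0]
SUB     → [11, 11]
SWAP    → [11, 11]
STORE 2 → [11]
STORE 1 → []
LOAD 2  → [11]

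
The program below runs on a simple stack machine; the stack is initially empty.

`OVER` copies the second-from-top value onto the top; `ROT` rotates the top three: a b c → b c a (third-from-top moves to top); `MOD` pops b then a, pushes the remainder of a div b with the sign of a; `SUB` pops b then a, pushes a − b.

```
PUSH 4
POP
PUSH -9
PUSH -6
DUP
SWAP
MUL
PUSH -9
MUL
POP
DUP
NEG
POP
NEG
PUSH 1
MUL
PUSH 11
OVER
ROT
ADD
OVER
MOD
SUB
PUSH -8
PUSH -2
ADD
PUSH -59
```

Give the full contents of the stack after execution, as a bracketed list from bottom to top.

PUSH 4    4
POP       (empty)
PUSH -9   -9
PUSH -6   -9 -6
DUP       -9 -6 -6
SWAP      -9 -6 -6
MUL       -9 36
PUSH -9   -9 36 -9
MUL       -9 -324
POP       -9
DUP       -9 -9
NEG       -9 9
POP       -9
NEG       9
PUSH 1    9 1
MUL       9
PUSH 11   9 11
OVER      9 11 9
ROT       11 9 9
ADD       11 18
OVER      11 18 11
MOD       11 7
SUB       4
PUSH -8   4 -8
PUSH -2   4 -8 -2
ADD       4 -10
PUSH -59  4 -10 -59

[4, -10, -59]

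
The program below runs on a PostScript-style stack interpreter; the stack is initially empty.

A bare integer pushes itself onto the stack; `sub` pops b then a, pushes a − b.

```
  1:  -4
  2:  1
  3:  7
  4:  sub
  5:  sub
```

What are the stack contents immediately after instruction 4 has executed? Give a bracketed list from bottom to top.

[-4, -6]

-4  -> [-4]
1   -> [-4, 1]
7   -> [-4, 1, 7]
sub -> [-4, -6]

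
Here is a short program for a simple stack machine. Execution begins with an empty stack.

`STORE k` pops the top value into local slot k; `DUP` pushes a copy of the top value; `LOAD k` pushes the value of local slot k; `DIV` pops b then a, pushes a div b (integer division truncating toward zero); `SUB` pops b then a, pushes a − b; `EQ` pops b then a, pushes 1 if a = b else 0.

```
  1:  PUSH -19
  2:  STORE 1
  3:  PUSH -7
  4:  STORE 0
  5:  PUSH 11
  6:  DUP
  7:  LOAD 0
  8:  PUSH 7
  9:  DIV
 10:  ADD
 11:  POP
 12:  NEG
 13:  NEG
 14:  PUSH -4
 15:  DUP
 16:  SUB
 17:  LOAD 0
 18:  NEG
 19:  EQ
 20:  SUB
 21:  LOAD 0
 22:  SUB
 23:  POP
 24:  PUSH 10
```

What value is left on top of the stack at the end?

PUSH -19 -> [-19]
STORE 1  -> []
PUSH -7  -> [-7]
STORE 0  -> []
PUSH 11  -> [11]
DUP      -> [11, 11]
LOAD 0   -> [11, 11, -7]
PUSH 7   -> [11, 11, -7, 7]
DIV      -> [11, 11, -1]
ADD      -> [11, 10]
POP      -> [11]
NEG      -> [-11]
NEG      -> [11]
PUSH -4  -> [11, -4]
DUP      -> [11, -4, -4]
SUB      -> [11, 0]
LOAD 0   -> [11, 0, -7]
NEG      -> [11, 0, 7]
EQ       -> [11, 0]
SUB      -> [11]
LOAD 0   -> [11, -7]
SUB      -> [18]
POP      -> []
PUSH 10  -> [10]

10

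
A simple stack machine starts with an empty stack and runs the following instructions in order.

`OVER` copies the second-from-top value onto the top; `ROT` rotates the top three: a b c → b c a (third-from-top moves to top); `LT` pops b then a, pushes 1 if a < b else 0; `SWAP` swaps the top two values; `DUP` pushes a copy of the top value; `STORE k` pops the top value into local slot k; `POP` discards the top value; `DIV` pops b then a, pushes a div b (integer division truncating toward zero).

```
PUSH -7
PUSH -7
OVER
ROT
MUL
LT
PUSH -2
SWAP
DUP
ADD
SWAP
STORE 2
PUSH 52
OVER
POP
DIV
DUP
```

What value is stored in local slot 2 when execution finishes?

PUSH -7  -7
PUSH -7  -7 -7
OVER     -7 -7 -7
ROT      -7 -7 -7
MUL      -7 49
LT       1
PUSH -2  1 -2
SWAP     -2 1
DUP      -2 1 1
ADD      -2 2
SWAP     2 -2
STORE 2  2
PUSH 52  2 52
OVER     2 52 2
POP      2 52
DIV      0
DUP      0 0

-2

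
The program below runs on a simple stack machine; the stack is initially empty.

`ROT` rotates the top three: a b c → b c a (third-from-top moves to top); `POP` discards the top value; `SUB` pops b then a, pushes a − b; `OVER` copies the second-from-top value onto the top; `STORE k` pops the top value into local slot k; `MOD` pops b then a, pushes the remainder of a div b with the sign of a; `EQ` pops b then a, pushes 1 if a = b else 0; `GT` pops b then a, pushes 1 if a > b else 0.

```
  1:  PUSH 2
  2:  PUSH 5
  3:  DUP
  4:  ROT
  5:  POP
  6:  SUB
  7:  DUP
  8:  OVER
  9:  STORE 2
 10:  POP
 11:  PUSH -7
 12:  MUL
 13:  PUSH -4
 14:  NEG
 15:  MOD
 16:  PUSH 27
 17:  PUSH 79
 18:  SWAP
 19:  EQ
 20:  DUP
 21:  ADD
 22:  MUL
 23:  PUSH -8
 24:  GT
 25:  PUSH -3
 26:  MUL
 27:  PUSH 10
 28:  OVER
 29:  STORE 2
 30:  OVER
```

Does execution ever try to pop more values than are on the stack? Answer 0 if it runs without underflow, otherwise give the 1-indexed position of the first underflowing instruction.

PUSH 2  : [2]
PUSH 5  : [2, 5]
DUP     : [2, 5, 5]
ROT     : [5, 5, 2]
POP     : [5, 5]
SUB     : [0]
DUP     : [0, 0]
OVER    : [0, 0, 0]
STORE 2 : [0, 0]
POP     : [0]
PUSH -7 : [0, -7]
MUL     : [0]
PUSH -4 : [0, -4]
NEG     : [0, 4]
MOD     : [0]
PUSH 27 : [0, 27]
PUSH 79 : [0, 27, 79]
SWAP    : [0, 79, 27]
EQ      : [0, 0]
DUP     : [0, 0, 0]
ADD     : [0, 0]
MUL     : [0]
PUSH -8 : [0, -8]
GT      : [1]
PUSH -3 : [1, -3]
MUL     : [-3]
PUSH 10 : [-3, 10]
OVER    : [-3, 10, -3]
STORE 2 : [-3, 10]
OVER    : [-3, 10, -3]

0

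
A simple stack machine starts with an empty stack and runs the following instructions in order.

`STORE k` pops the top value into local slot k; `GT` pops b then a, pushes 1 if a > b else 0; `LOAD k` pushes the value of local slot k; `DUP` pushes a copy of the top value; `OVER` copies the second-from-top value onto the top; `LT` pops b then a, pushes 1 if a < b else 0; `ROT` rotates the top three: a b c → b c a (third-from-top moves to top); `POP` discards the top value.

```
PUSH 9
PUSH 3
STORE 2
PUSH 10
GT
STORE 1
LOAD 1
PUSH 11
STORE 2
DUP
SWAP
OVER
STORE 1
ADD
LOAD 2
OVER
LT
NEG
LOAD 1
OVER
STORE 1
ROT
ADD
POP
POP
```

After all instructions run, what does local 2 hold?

11

PUSH 9  : 9
PUSH 3  : 9 3
STORE 2 : 9
PUSH 10 : 9 10
GT      : 0
STORE 1 : (empty)
LOAD 1  : 0
PUSH 11 : 0 11
STORE 2 : 0
DUP     : 0 0
SWAP    : 0 0
OVER    : 0 0 0
STORE 1 : 0 0
ADD     : 0
LOAD 2  : 0 11
OVER    : 0 11 0
LT      : 0 0
NEG     : 0 0
LOAD 1  : 0 0 0
OVER    : 0 0 0 0
STORE 1 : 0 0 0
ROT     : 0 0 0
ADD     : 0 0
POP     : 0
POP     : (empty)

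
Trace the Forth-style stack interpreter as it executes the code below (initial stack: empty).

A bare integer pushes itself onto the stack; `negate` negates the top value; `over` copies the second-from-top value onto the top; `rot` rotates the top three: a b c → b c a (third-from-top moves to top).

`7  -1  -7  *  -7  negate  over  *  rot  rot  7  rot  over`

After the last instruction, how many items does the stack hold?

7      -> 7
-1     -> 7 -1
-7     -> 7 -1 -7
*      -> 7 7
-7     -> 7 7 -7
negate -> 7 7 7
over   -> 7 7 7 7
*      -> 7 7 49
rot    -> 7 49 7
rot    -> 49 7 7
7      -> 49 7 7 7
rot    -> 49 7 7 7
over   -> 49 7 7 7 7

5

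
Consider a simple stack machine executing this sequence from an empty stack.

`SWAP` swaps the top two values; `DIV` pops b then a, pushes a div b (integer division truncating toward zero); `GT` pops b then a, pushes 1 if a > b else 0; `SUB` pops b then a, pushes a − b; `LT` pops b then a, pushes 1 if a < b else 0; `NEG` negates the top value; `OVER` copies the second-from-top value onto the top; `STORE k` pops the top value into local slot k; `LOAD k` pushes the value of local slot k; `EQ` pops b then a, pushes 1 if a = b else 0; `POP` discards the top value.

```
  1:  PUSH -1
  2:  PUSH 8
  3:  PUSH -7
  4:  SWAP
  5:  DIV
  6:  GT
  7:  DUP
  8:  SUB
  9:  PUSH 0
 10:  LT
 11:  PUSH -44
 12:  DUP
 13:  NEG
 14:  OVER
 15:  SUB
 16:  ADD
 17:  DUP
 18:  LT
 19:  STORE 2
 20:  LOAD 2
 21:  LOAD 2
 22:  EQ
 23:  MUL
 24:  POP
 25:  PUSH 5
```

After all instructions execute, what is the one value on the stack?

PUSH -1  -> -1
PUSH 8   -> -1 8
PUSH -7  -> -1 8 -7
SWAP     -> -1 -7 8
DIV      -> -1 0
GT       -> 0
DUP      -> 0 0
SUB      -> 0
PUSH 0   -> 0 0
LT       -> 0
PUSH -44 -> 0 -44
DUP      -> 0 -44 -44
NEG      -> 0 -44 44
OVER     -> 0 -44 44 -44
SUB      -> 0 -44 88
ADD      -> 0 44
DUP      -> 0 44 44
LT       -> 0 0
STORE 2  -> 0
LOAD 2   -> 0 0
LOAD 2   -> 0 0 0
EQ       -> 0 1
MUL      -> 0
POP      -> (empty)
PUSH 5   -> 5

5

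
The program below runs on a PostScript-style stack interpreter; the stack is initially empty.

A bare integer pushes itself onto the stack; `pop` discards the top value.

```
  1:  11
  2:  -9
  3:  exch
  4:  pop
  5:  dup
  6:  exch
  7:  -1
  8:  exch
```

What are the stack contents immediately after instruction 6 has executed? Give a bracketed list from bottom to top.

11   -> [11]
-9   -> [11, -9]
exch -> [-9, 11]
pop  -> [-9]
dup  -> [-9, -9]
exch -> [-9, -9]

[-9, -9]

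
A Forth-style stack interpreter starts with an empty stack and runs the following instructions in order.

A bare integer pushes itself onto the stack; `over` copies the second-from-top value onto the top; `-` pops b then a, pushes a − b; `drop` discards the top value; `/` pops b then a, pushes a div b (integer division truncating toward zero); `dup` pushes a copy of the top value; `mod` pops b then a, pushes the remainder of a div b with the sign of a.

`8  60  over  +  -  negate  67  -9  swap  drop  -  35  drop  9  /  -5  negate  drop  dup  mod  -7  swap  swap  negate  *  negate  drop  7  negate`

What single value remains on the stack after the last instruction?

8      -> [8]
60     -> [8, 60]
over   -> [8, 60, 8]
+      -> [8, 68]
-      -> [-60]
negate -> [60]
67     -> [60, 67]
-9     -> [60, 67, -9]
swap   -> [60, -9, 67]
drop   -> [60, -9]
-      -> [69]
35     -> [69, 35]
drop   -> [69]
9      -> [69, 9]
/      -> [7]
-5     -> [7, -5]
negate -> [7, 5]
drop   -> [7]
dup    -> [7, 7]
mod    -> [0]
-7     -> [0, -7]
swap   -> [-7, 0]
swap   -> [0, -7]
negate -> [0, 7]
*      -> [0]
negate -> [0]
drop   -> []
7      -> [7]
negate -> [-7]

-7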